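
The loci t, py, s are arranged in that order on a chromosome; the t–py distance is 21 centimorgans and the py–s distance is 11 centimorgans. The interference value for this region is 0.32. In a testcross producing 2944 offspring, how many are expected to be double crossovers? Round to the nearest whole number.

46

Map distances give recombination frequencies of 0.210 and 0.110 for the two intervals.
With interference 0.32 (so coincidence = 0.68), expected double-crossover frequency = 0.210 × 0.110 × 0.68 = 0.01571.
Expected number = 0.01571 × 2944 = 46.24 ≈ 46.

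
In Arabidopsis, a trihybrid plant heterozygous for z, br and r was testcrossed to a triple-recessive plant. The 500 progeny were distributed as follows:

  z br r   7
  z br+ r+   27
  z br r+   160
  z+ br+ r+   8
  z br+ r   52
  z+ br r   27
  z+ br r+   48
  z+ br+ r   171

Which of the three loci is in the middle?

The two most frequent reciprocal classes, z br r+ and z+ br+ r, are the parental types, so the F1 was z br r+ / z+ br+ r.
The two rarest classes, z br r and z+ br+ r+, are the double crossovers. Comparing them with the parentals, only the r allele has switched, so r is the middle locus and the order is z – r – br.

r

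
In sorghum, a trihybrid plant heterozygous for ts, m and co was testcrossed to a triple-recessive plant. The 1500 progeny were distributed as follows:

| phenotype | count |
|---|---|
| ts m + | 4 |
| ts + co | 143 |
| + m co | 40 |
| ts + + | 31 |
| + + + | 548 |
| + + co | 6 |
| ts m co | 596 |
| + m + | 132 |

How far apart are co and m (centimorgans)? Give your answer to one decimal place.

19.0 centimorgans

The two most frequent reciprocal classes, + + + and ts m co, are the parental types, so the F1 was + + + / ts m co.
The two rarest classes, + + co and ts m +, are the double crossovers. Comparing them with the parentals, only the co allele has switched, so co is the middle locus and the order is m – co – ts.
Crossovers in the m–co interval produce the single-crossover classes + m + and ts + co (132 + 143 = 275) plus the double crossovers (10).
RF(m–co) = (275 + 10) / 1500 = 285/1500 = 0.1900 → 19.0 centimorgans.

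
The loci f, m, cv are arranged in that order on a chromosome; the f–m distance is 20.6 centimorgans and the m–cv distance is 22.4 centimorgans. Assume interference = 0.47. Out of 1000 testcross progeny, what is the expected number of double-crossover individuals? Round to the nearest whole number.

24

Map distances give recombination frequencies of 0.206 and 0.224 for the two intervals.
With interference 0.47 (so coincidence = 0.53), expected double-crossover frequency = 0.206 × 0.224 × 0.53 = 0.02446.
Expected number = 0.02446 × 1000 = 24.46 ≈ 24.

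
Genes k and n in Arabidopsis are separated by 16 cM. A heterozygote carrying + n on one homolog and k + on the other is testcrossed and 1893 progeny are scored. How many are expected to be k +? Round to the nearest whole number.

795

A map distance of 16 cM corresponds to a recombination frequency of 0.160.
The F1 is + n / k +, so k + is a parental gamete class with expected frequency (1 − r)/2 = 0.840/2 = 0.4200.
Expected number = 0.4200 × 1893 = 795.06 ≈ 795.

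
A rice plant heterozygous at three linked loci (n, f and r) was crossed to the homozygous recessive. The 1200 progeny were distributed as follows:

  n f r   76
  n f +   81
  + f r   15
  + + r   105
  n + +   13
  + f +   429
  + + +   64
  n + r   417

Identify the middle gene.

The two most frequent reciprocal classes, n + r and + f +, are the parental types, so the F1 was n + r / + f +.
The two rarest classes, n + + and + f r, are the double crossovers. Comparing them with the parentals, only the r allele has switched, so r is the middle locus and the order is f – r – n.

r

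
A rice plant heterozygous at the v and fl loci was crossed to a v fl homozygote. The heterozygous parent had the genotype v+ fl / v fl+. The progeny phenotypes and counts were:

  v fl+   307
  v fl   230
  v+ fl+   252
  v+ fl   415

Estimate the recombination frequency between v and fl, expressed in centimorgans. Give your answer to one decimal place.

40.0 centimorgans

The recombinant classes are v+ fl+ and v fl: 252 + 230 = 482.
Recombination frequency = 482/1204 = 0.4003 ≈ 40.0%, i.e. 40.0 centimorgans.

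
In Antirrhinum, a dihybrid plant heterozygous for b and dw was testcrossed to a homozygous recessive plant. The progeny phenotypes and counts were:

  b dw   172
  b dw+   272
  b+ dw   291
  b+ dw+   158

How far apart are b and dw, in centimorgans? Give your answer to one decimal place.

The two most frequent classes, b+ dw (291) and b dw+ (272), are the parental types, so the F1 was b+ dw / b dw+.
The recombinant classes are b+ dw+ and b dw: 158 + 172 = 330.
Recombination frequency = 330/893 = 0.3695 ≈ 37.0%, i.e. 37.0 centimorgans.

37.0 centimorgans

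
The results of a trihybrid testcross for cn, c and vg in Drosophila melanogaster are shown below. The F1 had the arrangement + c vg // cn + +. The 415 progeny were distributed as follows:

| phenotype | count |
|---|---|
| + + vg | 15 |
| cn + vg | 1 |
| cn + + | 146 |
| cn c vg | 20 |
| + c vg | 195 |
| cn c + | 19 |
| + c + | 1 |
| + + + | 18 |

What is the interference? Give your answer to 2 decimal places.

0.42

The two rarest classes, + c + and cn + vg, are the double crossovers. Comparing them with the parentals, only the vg allele has switched, so vg is the middle locus and the order is c – vg – cn.
c–vg: (34 + 2)/415 = 0.0867; vg–cn: (38 + 2)/415 = 0.0964.
Expected DCO frequency = 0.0867 × 0.0964 ≈ 0.00836; observed = 2/415 ≈ 0.00482.
Coefficient of coincidence = 0.00482/0.00836 ≈ 0.58; interference = 1 − 0.58 = 0.42.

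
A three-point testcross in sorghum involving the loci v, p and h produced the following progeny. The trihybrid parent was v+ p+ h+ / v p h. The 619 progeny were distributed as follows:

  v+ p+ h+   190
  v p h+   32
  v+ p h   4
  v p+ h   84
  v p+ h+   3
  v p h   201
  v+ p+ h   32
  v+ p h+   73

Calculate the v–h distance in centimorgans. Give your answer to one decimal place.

11.5 centimorgans

The two rarest classes, v p+ h+ and v+ p h, are the double crossovers. Comparing them with the parentals, only the v allele has switched, so v is the middle locus and the order is h – v – p.
Crossovers in the h–v interval produce the single-crossover classes v+ p+ h and v p h+ (32 + 32 = 64) plus the double crossovers (7).
RF(h–v) = (64 + 7) / 619 = 71/619 = 0.1147 → 11.5 centimorgans.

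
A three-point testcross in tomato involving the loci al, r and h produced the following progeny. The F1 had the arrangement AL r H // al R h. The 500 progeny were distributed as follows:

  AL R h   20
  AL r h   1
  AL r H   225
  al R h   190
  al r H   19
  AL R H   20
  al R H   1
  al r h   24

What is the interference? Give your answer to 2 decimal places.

The two rarest classes, AL r h and al R H, are the double crossovers. Comparing them with the parentals, only the h allele has switched, so h is the middle locus and the order is r – h – al.
r–h: (44 + 2)/500 = 0.0920; h–al: (39 + 2)/500 = 0.0820.
Expected DCO frequency = 0.0920 × 0.0820 ≈ 0.00754; observed = 2/500 ≈ 0.00400.
Coefficient of coincidence = 0.00400/0.00754 ≈ 0.53; interference = 1 − 0.53 = 0.47.

0.47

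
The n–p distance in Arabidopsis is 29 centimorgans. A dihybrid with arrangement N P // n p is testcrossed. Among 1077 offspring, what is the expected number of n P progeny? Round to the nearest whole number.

156

A map distance of 29 centimorgans corresponds to a recombination frequency of 0.290.
The F1 is N P / n p, so n P is a recombinant gamete class with expected frequency r/2 = 0.290/2 = 0.1450.
Expected number = 0.1450 × 1077 = 156.16 ≈ 156.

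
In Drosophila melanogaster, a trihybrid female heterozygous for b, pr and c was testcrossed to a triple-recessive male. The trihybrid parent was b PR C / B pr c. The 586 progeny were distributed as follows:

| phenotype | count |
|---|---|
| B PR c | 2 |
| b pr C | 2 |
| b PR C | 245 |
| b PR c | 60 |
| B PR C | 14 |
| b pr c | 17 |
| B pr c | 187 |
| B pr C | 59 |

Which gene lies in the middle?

pr

The two rarest classes, b pr C and B PR c, are the double crossovers. Comparing them with the parentals, only the pr allele has switched, so pr is the middle locus and the order is c – pr – b.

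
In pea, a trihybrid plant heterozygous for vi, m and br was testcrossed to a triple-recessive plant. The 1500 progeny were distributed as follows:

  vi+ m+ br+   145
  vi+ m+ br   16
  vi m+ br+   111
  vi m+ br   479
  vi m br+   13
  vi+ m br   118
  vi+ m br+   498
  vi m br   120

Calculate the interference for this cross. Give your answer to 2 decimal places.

0.43

The two most frequent reciprocal classes, vi+ m br+ and vi m+ br, are the parental types, so the F1 was vi+ m br+ / vi m+ br.
The two rarest classes, vi m br+ and vi+ m+ br, are the double crossovers. Comparing them with the parentals, only the vi allele has switched, so vi is the middle locus and the order is br – vi – m.
br–vi: (229 + 29)/1500 = 0.1720; vi–m: (265 + 29)/1500 = 0.1960.
Expected DCO frequency = 0.1720 × 0.1960 ≈ 0.03371; observed = 29/1500 ≈ 0.01933.
Coefficient of coincidence = 0.01933/0.03371 ≈ 0.57; interference = 1 − 0.57 = 0.43.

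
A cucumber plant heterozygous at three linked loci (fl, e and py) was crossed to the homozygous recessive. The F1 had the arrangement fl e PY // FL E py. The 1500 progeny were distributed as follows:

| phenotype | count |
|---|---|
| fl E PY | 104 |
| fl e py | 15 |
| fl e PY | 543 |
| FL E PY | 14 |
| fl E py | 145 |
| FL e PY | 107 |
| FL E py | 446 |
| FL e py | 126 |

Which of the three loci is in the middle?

py

The two rarest classes, fl e py and FL E PY, are the double crossovers. Comparing them with the parentals, only the py allele has switched, so py is the middle locus and the order is fl – py – e.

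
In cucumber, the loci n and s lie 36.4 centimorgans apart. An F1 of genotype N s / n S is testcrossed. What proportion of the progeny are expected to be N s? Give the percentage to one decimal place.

31.8%

A map distance of 36.4 centimorgans corresponds to a recombination frequency of 0.364.
The F1 is N s / n S, so N s is a parental gamete class with expected frequency (1 − r)/2 = 0.636/2 = 0.3180.
That is 0.3180 = 31.8% of the progeny.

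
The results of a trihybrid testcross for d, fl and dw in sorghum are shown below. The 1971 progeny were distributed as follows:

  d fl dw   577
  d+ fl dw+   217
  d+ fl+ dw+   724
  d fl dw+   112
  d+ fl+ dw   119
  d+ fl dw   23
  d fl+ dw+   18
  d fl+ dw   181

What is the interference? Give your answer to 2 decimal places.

The two most frequent reciprocal classes, d fl dw and d+ fl+ dw+, are the parental types, so the F1 was d fl dw / d+ fl+ dw+.
The two rarest classes, d+ fl dw and d fl+ dw+, are the double crossovers. Comparing them with the parentals, only the d allele has switched, so d is the middle locus and the order is dw – d – fl.
dw–d: (231 + 41)/1971 = 0.1380; d–fl: (398 + 41)/1971 = 0.2227.
Expected DCO frequency = 0.1380 × 0.2227 ≈ 0.03073; observed = 41/1971 ≈ 0.02080.
Coefficient of coincidence = 0.02080/0.03073 ≈ 0.68; interference = 1 − 0.68 = 0.32.

0.32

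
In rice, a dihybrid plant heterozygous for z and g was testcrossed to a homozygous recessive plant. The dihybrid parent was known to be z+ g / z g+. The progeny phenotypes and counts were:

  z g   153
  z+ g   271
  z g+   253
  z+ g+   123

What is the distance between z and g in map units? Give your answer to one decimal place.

The recombinant classes are z+ g+ and z g: 123 + 153 = 276.
Recombination frequency = 276/800 = 0.3450 ≈ 34.5%, i.e. 34.5 map units.

34.5 map units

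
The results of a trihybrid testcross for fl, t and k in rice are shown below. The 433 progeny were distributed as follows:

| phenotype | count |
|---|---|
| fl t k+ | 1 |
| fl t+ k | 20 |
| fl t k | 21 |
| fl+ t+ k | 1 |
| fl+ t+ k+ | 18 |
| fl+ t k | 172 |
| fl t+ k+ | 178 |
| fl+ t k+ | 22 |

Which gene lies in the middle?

The two most frequent reciprocal classes, fl+ t k and fl t+ k+, are the parental types, so the F1 was fl+ t k / fl t+ k+.
The two rarest classes, fl+ t+ k and fl t k+, are the double crossovers. Comparing them with the parentals, only the t allele has switched, so t is the middle locus and the order is fl – t – k.

t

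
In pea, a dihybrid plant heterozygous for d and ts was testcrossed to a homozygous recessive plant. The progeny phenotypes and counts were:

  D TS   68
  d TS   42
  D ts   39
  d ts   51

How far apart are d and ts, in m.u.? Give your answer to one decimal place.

40.5 m.u.

The two most frequent classes, D TS (68) and d ts (51), are the parental types, so the F1 was D TS / d ts.
The recombinant classes are D ts and d TS: 39 + 42 = 81.
Recombination frequency = 81/200 = 0.4050 ≈ 40.5%, i.e. 40.5 m.u.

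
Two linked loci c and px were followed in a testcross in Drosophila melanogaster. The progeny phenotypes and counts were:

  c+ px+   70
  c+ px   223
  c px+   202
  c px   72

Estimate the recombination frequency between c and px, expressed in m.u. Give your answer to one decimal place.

The two most frequent classes, c+ px (223) and c px+ (202), are the parental types, so the F1 was c+ px / c px+.
The recombinant classes are c+ px+ and c px: 70 + 72 = 142.
Recombination frequency = 142/567 = 0.2504 ≈ 25.0%, i.e. 25.0 m.u.

25.0 m.u.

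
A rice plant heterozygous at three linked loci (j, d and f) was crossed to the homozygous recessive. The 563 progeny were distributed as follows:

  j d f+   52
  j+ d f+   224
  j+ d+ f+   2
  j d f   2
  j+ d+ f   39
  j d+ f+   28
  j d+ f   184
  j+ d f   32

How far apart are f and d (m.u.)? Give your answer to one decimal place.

11.4 m.u.

The two most frequent reciprocal classes, j+ d f+ and j d+ f, are the parental types, so the F1 was j+ d f+ / j d+ f.
The two rarest classes, j+ d+ f+ and j d f, are the double crossovers. Comparing them with the parentals, only the d allele has switched, so d is the middle locus and the order is j – d – f.
Crossovers in the d–f interval produce the single-crossover classes j+ d f and j d+ f+ (32 + 28 = 60) plus the double crossovers (4).
RF(d–f) = (60 + 4) / 563 = 64/563 = 0.1137 → 11.4 m.u.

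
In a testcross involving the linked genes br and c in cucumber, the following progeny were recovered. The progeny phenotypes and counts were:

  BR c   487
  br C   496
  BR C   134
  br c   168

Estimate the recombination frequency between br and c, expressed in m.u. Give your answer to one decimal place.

The two most frequent classes, BR c (487) and br C (496), are the parental types, so the F1 was BR c / br C.
The recombinant classes are BR C and br c: 134 + 168 = 302.
Recombination frequency = 302/1285 = 0.2350 ≈ 23.5%, i.e. 23.5 m.u.

23.5 m.u.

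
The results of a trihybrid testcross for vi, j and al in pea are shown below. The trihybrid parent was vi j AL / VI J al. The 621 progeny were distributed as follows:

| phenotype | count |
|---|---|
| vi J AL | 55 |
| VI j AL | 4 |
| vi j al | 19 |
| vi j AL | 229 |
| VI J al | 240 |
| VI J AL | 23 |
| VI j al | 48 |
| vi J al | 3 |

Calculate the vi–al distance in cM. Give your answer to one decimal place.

The two rarest classes, VI j AL and vi J al, are the double crossovers. Comparing them with the parentals, only the vi allele has switched, so vi is the middle locus and the order is j – vi – al.
Crossovers in the vi–al interval produce the single-crossover classes vi j al and VI J AL (19 + 23 = 42) plus the double crossovers (7).
RF(vi–al) = (42 + 7) / 621 = 49/621 = 0.0789 → 7.9 cM.

7.9 cM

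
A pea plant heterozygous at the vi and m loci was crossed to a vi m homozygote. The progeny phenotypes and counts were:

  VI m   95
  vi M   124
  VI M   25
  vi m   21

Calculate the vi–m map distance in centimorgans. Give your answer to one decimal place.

The two most frequent classes, VI m (95) and vi M (124), are the parental types, so the F1 was VI m / vi M.
The recombinant classes are VI M and vi m: 25 + 21 = 46.
Recombination frequency = 46/265 = 0.1736 ≈ 17.4%, i.e. 17.4 centimorgans.

17.4 centimorgans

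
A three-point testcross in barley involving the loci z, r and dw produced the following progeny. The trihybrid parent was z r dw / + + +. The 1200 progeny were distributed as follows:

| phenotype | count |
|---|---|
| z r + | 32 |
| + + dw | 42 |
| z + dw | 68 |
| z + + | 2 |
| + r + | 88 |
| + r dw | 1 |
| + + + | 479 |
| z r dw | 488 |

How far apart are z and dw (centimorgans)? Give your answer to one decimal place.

The two rarest classes, + r dw and z + +, are the double crossovers. Comparing them with the parentals, only the z allele has switched, so z is the middle locus and the order is r – z – dw.
Crossovers in the z–dw interval produce the single-crossover classes z r + and + + dw (32 + 42 = 74) plus the double crossovers (3).
RF(z–dw) = (74 + 3) / 1200 = 77/1200 = 0.0642 → 6.4 centimorgans.

6.4 centimorgans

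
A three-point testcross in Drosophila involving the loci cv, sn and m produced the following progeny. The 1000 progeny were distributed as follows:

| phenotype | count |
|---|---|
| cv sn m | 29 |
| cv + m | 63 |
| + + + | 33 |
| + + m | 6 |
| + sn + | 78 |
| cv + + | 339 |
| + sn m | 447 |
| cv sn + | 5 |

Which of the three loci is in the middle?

sn

The two most frequent reciprocal classes, cv + + and + sn m, are the parental types, so the F1 was cv + + / + sn m.
The two rarest classes, cv sn + and + + m, are the double crossovers. Comparing them with the parentals, only the sn allele has switched, so sn is the middle locus and the order is m – sn – cv.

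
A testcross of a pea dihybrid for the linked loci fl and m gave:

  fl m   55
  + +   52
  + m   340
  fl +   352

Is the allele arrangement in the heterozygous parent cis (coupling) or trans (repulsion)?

trans

The two most frequent classes are + m (340) and fl + (352); these are the parental (non-recombinant) types.
So the F1 carried + m on one chromosome and fl + on the other — the recessive alleles are on opposite chromosomes (trans / repulsion).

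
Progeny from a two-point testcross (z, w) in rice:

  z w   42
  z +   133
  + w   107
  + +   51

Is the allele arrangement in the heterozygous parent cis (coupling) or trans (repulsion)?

trans

The two most frequent classes are + w (107) and z + (133); these are the parental (non-recombinant) types.
So the F1 carried + w on one chromosome and z + on the other — the recessive alleles are on opposite chromosomes (trans / repulsion).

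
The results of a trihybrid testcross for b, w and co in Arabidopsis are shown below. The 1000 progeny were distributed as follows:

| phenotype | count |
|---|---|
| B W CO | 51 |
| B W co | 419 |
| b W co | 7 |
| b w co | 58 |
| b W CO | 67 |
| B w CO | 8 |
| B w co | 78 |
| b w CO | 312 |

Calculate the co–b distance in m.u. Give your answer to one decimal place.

The two most frequent reciprocal classes, B W co and b w CO, are the parental types, so the F1 was B W co / b w CO.
The two rarest classes, b W co and B w CO, are the double crossovers. Comparing them with the parentals, only the b allele has switched, so b is the middle locus and the order is co – b – w.
Crossovers in the co–b interval produce the single-crossover classes B W CO and b w co (51 + 58 = 109) plus the double crossovers (15).
RF(co–b) = (109 + 15) / 1000 = 124/1000 = 0.1240 → 12.4 m.u.

12.4 m.u.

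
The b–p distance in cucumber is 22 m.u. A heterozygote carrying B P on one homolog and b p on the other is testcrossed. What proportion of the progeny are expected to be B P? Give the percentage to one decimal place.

A map distance of 22 m.u. corresponds to a recombination frequency of 0.220.
The F1 is B P / b p, so B P is a parental gamete class with expected frequency (1 − r)/2 = 0.780/2 = 0.3900.
That is 0.3900 = 39.0% of the progeny.

39.0%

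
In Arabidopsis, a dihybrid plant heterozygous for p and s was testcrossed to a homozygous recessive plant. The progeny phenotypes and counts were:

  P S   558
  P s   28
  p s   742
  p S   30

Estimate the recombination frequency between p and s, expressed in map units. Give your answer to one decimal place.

4.3 map units

The two most frequent classes, P S (558) and p s (742), are the parental types, so the F1 was P S / p s.
The recombinant classes are P s and p S: 28 + 30 = 58.
Recombination frequency = 58/1358 = 0.0427 ≈ 4.3%, i.e. 4.3 map units.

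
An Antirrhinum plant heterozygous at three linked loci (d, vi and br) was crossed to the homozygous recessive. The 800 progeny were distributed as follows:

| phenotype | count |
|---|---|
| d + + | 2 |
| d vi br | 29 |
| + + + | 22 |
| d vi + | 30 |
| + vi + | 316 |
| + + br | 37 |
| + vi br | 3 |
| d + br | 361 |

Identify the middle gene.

The two most frequent reciprocal classes, d + br and + vi +, are the parental types, so the F1 was d + br / + vi +.
The two rarest classes, d + + and + vi br, are the double crossovers. Comparing them with the parentals, only the br allele has switched, so br is the middle locus and the order is d – br – vi.

br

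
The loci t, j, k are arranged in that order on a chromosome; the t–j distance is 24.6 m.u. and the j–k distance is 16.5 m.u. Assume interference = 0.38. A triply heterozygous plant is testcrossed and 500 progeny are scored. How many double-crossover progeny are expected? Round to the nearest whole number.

Map distances give recombination frequencies of 0.246 and 0.165 for the two intervals.
With interference 0.38 (so coincidence = 0.62), expected double-crossover frequency = 0.246 × 0.165 × 0.62 = 0.02517.
Expected number = 0.02517 × 500 = 12.58 ≈ 13.

13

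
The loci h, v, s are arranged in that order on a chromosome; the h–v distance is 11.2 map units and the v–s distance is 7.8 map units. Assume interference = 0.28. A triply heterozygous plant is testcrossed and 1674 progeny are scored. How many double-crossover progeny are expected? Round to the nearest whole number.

11

Map distances give recombination frequencies of 0.112 and 0.078 for the two intervals.
With interference 0.28 (so coincidence = 0.72), expected double-crossover frequency = 0.112 × 0.078 × 0.72 = 0.00629.
Expected number = 0.00629 × 1674 = 10.53 ≈ 11.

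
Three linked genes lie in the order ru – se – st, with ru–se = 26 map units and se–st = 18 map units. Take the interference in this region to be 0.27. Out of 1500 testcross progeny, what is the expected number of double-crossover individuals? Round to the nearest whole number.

51

Map distances give recombination frequencies of 0.260 and 0.180 for the two intervals.
With interference 0.27 (so coincidence = 0.73), expected double-crossover frequency = 0.260 × 0.180 × 0.73 = 0.03416.
Expected number = 0.03416 × 1500 = 51.25 ≈ 51.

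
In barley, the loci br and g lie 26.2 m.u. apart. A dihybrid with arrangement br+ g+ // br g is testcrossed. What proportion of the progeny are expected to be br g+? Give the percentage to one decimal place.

A map distance of 26.2 m.u. corresponds to a recombination frequency of 0.262.
The F1 is br+ g+ / br g, so br g+ is a recombinant gamete class with expected frequency r/2 = 0.262/2 = 0.1310.
That is 0.1310 = 13.1% of the progeny.

13.1%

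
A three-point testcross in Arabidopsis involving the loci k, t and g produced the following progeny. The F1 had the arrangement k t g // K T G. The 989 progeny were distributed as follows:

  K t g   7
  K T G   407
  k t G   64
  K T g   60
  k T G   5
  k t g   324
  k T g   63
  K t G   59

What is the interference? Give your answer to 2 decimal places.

The two rarest classes, K t g and k T G, are the double crossovers. Comparing them with the parentals, only the k allele has switched, so k is the middle locus and the order is t – k – g.
t–k: (122 + 12)/989 = 0.1355; k–g: (124 + 12)/989 = 0.1375.
Expected DCO frequency = 0.1355 × 0.1375 ≈ 0.01863; observed = 12/989 ≈ 0.01213.
Coefficient of coincidence = 0.01213/0.01863 ≈ 0.65; interference = 1 − 0.65 = 0.35.

0.35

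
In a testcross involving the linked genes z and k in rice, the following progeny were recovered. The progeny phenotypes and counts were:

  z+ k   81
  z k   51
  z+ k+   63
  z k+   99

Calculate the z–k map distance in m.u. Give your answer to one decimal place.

38.8 m.u.

The two most frequent classes, z+ k (81) and z k+ (99), are the parental types, so the F1 was z+ k / z k+.
The recombinant classes are z+ k+ and z k: 63 + 51 = 114.
Recombination frequency = 114/294 = 0.3878 ≈ 38.8%, i.e. 38.8 m.u.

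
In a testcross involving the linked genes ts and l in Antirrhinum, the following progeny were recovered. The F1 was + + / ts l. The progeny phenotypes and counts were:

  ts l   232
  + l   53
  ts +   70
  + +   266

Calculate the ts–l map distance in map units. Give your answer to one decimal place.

The recombinant classes are + l and ts +: 53 + 70 = 123.
Recombination frequency = 123/621 = 0.1981 ≈ 19.8%, i.e. 19.8 map units.

19.8 map units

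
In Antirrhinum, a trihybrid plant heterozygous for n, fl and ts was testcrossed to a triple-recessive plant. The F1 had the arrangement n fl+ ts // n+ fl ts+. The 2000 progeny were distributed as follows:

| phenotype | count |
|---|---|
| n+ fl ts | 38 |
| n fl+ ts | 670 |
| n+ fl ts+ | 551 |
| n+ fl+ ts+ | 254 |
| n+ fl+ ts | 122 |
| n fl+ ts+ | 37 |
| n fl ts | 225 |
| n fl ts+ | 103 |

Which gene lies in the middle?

The two rarest classes, n fl+ ts+ and n+ fl ts, are the double crossovers. Comparing them with the parentals, only the ts allele has switched, so ts is the middle locus and the order is n – ts – fl.

ts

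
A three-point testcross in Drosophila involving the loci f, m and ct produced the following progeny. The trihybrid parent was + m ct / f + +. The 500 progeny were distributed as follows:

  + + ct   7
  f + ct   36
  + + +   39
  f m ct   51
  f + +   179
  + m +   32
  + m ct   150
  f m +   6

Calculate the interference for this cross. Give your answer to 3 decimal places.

The two rarest classes, + + ct and f m +, are the double crossovers. Comparing them with the parentals, only the m allele has switched, so m is the middle locus and the order is f – m – ct.
f–m: (90 + 13)/500 = 0.2060; m–ct: (68 + 13)/500 = 0.1620.
Expected DCO frequency = 0.2060 × 0.1620 ≈ 0.03337; observed = 13/500 ≈ 0.02600.
Coefficient of coincidence = 0.02600/0.03337 ≈ 0.779; interference = 1 − 0.779 = 0.221.

0.221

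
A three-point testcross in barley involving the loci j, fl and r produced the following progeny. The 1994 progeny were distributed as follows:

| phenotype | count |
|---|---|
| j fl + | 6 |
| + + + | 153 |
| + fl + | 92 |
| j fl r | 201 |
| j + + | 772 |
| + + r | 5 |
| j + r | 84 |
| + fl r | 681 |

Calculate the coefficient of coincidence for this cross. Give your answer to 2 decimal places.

0.32

The two most frequent reciprocal classes, j + + and + fl r, are the parental types, so the F1 was j + + / + fl r.
The two rarest classes, j fl + and + + r, are the double crossovers. Comparing them with the parentals, only the fl allele has switched, so fl is the middle locus and the order is j – fl – r.
j–fl: (354 + 11)/1994 = 0.1830; fl–r: (176 + 11)/1994 = 0.0938.
Expected DCO frequency = 0.1830 × 0.0938 ≈ 0.01717; observed = 11/1994 ≈ 0.00552.
Coefficient of coincidence = 0.00552/0.01717 ≈ 0.32.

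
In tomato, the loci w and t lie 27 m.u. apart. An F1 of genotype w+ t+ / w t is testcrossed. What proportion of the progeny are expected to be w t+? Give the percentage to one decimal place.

13.5%

A map distance of 27 m.u. corresponds to a recombination frequency of 0.270.
The F1 is w+ t+ / w t, so w t+ is a recombinant gamete class with expected frequency r/2 = 0.270/2 = 0.1350.
That is 0.1350 = 13.5% of the progeny.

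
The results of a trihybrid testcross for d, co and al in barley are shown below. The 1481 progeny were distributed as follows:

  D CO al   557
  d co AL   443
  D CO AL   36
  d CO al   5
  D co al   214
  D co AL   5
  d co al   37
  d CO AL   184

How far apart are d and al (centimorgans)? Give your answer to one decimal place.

5.6 centimorgans

The two most frequent reciprocal classes, d co AL and D CO al, are the parental types, so the F1 was d co AL / D CO al.
The two rarest classes, D co AL and d CO al, are the double crossovers. Comparing them with the parentals, only the d allele has switched, so d is the middle locus and the order is al – d – co.
Crossovers in the al–d interval produce the single-crossover classes d co al and D CO AL (37 + 36 = 73) plus the double crossovers (10).
RF(al–d) = (73 + 10) / 1481 = 83/1481 = 0.0560 → 5.6 centimorgans.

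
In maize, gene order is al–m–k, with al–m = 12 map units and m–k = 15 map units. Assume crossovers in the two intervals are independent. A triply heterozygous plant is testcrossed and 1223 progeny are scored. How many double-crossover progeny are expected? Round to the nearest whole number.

22

Map distances give recombination frequencies of 0.120 and 0.150 for the two intervals.
With no interference, expected double-crossover frequency = 0.120 × 0.150 = 0.01800.
Expected number = 0.01800 × 1223 = 22.01 ≈ 22.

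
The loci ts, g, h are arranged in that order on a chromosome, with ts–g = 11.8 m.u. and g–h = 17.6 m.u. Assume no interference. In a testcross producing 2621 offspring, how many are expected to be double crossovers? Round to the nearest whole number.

Map distances give recombination frequencies of 0.118 and 0.176 for the two intervals.
With no interference, expected double-crossover frequency = 0.118 × 0.176 = 0.02077.
Expected number = 0.02077 × 2621 = 54.43 ≈ 54.

54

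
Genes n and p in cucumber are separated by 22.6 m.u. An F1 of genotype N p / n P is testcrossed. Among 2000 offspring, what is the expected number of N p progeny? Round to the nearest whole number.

774

A map distance of 22.6 m.u. corresponds to a recombination frequency of 0.226.
The F1 is N p / n P, so N p is a parental gamete class with expected frequency (1 − r)/2 = 0.774/2 = 0.3870.
Expected number = 0.3870 × 2000 = 774.00 ≈ 774.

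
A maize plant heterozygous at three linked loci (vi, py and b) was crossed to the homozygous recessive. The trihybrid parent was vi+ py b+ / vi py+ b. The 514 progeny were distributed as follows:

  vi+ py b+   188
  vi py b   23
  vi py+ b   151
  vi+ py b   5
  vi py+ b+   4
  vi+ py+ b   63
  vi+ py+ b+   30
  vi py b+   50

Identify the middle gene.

The two rarest classes, vi+ py b and vi py+ b+, are the double crossovers. Comparing them with the parentals, only the b allele has switched, so b is the middle locus and the order is vi – b – py.

b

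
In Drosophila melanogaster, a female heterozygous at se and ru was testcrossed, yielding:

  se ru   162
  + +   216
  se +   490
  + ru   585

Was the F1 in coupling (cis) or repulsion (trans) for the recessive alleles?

The two most frequent classes are + ru (585) and se + (490); these are the parental (non-recombinant) types.
So the F1 carried + ru on one chromosome and se + on the other — the recessive alleles are on opposite chromosomes (trans / repulsion).

trans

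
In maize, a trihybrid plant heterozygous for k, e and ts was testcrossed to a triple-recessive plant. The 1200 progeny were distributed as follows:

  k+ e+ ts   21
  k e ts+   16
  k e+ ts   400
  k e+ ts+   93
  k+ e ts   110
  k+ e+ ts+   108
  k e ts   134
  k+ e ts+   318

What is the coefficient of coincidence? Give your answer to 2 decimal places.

The two most frequent reciprocal classes, k+ e ts+ and k e+ ts, are the parental types, so the F1 was k+ e ts+ / k e+ ts.
The two rarest classes, k e ts+ and k+ e+ ts, are the double crossovers. Comparing them with the parentals, only the k allele has switched, so k is the middle locus and the order is e – k – ts.
e–k: (242 + 37)/1200 = 0.2325; k–ts: (203 + 37)/1200 = 0.2000.
Expected DCO frequency = 0.2325 × 0.2000 ≈ 0.04650; observed = 37/1200 ≈ 0.03083.
Coefficient of coincidence = 0.03083/0.04650 ≈ 0.66.

0.66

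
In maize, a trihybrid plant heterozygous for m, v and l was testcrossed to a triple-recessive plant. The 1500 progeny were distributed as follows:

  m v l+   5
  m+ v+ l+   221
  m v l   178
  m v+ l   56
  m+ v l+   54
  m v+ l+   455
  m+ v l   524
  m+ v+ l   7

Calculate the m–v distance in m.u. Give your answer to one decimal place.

The two most frequent reciprocal classes, m+ v l and m v+ l+, are the parental types, so the F1 was m+ v l / m v+ l+.
The two rarest classes, m+ v+ l and m v l+, are the double crossovers. Comparing them with the parentals, only the v allele has switched, so v is the middle locus and the order is m – v – l.
Crossovers in the m–v interval produce the single-crossover classes m v l and m+ v+ l+ (178 + 221 = 399) plus the double crossovers (12).
RF(m–v) = (399 + 12) / 1500 = 411/1500 = 0.2740 → 27.4 m.u.

27.4 m.u.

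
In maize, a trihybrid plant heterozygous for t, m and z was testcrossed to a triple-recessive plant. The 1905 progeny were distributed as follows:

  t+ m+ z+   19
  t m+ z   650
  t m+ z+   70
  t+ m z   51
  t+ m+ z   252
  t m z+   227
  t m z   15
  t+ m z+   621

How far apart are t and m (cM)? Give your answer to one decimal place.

The two most frequent reciprocal classes, t m+ z and t+ m z+, are the parental types, so the F1 was t m+ z / t+ m z+.
The two rarest classes, t m z and t+ m+ z+, are the double crossovers. Comparing them with the parentals, only the m allele has switched, so m is the middle locus and the order is t – m – z.
Crossovers in the t–m interval produce the single-crossover classes t+ m+ z and t m z+ (252 + 227 = 479) plus the double crossovers (34).
RF(t–m) = (479 + 34) / 1905 = 513/1905 = 0.2693 → 26.9 cM.

26.9 cM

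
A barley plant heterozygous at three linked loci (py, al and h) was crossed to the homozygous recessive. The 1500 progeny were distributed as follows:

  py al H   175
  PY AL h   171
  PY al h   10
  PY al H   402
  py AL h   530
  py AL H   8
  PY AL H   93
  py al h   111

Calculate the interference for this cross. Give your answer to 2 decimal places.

The two most frequent reciprocal classes, PY al H and py AL h, are the parental types, so the F1 was PY al H / py AL h.
The two rarest classes, PY al h and py AL H, are the double crossovers. Comparing them with the parentals, only the h allele has switched, so h is the middle locus and the order is py – h – al.
py–h: (346 + 18)/1500 = 0.2427; h–al: (204 + 18)/1500 = 0.1480.
Expected DCO frequency = 0.2427 × 0.1480 ≈ 0.03592; observed = 18/1500 ≈ 0.01200.
Coefficient of coincidence = 0.01200/0.03592 ≈ 0.33; interference = 1 − 0.33 = 0.67.

0.67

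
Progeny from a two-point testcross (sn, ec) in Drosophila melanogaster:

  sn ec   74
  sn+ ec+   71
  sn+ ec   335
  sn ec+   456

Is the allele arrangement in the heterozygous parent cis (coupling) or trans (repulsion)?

trans

The two most frequent classes are sn+ ec (335) and sn ec+ (456); these are the parental (non-recombinant) types.
So the F1 carried sn+ ec on one chromosome and sn ec+ on the other — the recessive alleles are on opposite chromosomes (trans / repulsion).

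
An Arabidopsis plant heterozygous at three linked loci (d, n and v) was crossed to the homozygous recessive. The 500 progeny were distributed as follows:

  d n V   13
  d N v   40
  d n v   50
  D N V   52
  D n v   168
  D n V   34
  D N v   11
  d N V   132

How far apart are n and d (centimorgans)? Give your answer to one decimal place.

25.2 centimorgans

The two most frequent reciprocal classes, d N V and D n v, are the parental types, so the F1 was d N V / D n v.
The two rarest classes, d n V and D N v, are the double crossovers. Comparing them with the parentals, only the n allele has switched, so n is the middle locus and the order is v – n – d.
Crossovers in the n–d interval produce the single-crossover classes D N V and d n v (52 + 50 = 102) plus the double crossovers (24).
RF(n–d) = (102 + 24) / 500 = 126/500 = 0.2520 → 25.2 centimorgans.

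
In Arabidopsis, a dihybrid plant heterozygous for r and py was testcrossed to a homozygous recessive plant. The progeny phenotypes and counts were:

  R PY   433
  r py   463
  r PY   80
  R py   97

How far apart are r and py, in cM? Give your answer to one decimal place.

The two most frequent classes, R PY (433) and r py (463), are the parental types, so the F1 was R PY / r py.
The recombinant classes are R py and r PY: 97 + 80 = 177.
Recombination frequency = 177/1073 = 0.1650 ≈ 16.5%, i.e. 16.5 cM.

16.5 cM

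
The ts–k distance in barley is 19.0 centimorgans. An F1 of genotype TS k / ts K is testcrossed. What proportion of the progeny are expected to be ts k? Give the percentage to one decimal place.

9.5%

A map distance of 19.0 centimorgans corresponds to a recombination frequency of 0.190.
The F1 is TS k / ts K, so ts k is a recombinant gamete class with expected frequency r/2 = 0.190/2 = 0.0950.
That is 0.0950 = 9.5% of the progeny.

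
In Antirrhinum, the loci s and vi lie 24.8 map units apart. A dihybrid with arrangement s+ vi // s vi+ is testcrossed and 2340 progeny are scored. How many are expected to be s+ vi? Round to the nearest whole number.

A map distance of 24.8 map units corresponds to a recombination frequency of 0.248.
The F1 is s+ vi / s vi+, so s+ vi is a parental gamete class with expected frequency (1 − r)/2 = 0.752/2 = 0.3760.
Expected number = 0.3760 × 2340 = 879.84 ≈ 880.

880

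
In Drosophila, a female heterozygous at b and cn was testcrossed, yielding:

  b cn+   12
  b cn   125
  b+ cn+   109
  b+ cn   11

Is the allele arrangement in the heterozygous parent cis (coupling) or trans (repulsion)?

cis

The two most frequent classes are b+ cn+ (109) and b cn (125); these are the parental (non-recombinant) types.
So the F1 carried b+ cn+ on one chromosome and b cn on the other — the recessive alleles are on the same chromosome (cis / coupling).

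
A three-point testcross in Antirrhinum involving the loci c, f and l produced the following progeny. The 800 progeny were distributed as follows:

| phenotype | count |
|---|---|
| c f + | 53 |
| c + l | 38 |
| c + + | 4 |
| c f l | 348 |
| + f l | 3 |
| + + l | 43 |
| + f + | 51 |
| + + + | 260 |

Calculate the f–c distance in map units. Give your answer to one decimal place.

12.0 map units

The two most frequent reciprocal classes, + + + and c f l, are the parental types, so the F1 was + + + / c f l.
The two rarest classes, c + + and + f l, are the double crossovers. Comparing them with the parentals, only the c allele has switched, so c is the middle locus and the order is f – c – l.
Crossovers in the f–c interval produce the single-crossover classes + f + and c + l (51 + 38 = 89) plus the double crossovers (7).
RF(f–c) = (89 + 7) / 800 = 96/800 = 0.1200 → 12.0 map units.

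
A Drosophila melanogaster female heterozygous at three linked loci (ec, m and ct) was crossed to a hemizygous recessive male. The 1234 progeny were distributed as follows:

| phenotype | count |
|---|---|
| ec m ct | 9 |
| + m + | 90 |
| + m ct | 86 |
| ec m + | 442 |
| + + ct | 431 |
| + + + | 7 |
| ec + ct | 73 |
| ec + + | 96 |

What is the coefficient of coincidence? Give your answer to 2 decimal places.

The two most frequent reciprocal classes, ec m + and + + ct, are the parental types, so the F1 was ec m + / + + ct.
The two rarest classes, ec m ct and + + +, are the double crossovers. Comparing them with the parentals, only the ct allele has switched, so ct is the middle locus and the order is ec – ct – m.
ec–ct: (163 + 16)/1234 = 0.1451; ct–m: (182 + 16)/1234 = 0.1605.
Expected DCO frequency = 0.1451 × 0.1605 ≈ 0.02329; observed = 16/1234 ≈ 0.01297.
Coefficient of coincidence = 0.01297/0.02329 ≈ 0.56.

0.56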